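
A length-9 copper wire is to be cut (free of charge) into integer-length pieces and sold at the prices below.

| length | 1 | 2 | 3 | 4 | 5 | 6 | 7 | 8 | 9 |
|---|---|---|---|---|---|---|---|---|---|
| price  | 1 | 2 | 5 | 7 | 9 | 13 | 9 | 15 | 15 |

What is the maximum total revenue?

Consider every possible first cut. R[k] is the best of p[i]+R[k−i] over all sellable i≤k.
R[1] = 1
R[2] = max(1+1, 2+0) = 2
R[3] = max(1+2, 2+1, 5+0) = 5
R[4] = max(1+5, 2+2, 5+1, 7+0) = 7
R[5] = max(1+7, 2+5, 5+2, 7+1, 9+0) = 9
R[6] = max(1+9, 2+7, 5+5, 7+2, 9+1, 13+0) = 13
R[7] = max(1+13, 2+9, 5+7, …, 13+1, 9+0) = 14
R[8] = max(1+14, 2+13, 5+9, …, 9+1, 15+0) = 15
R[9] = max(1+15, 2+14, 5+13, …, 15+1, 15+0) = 18
One optimal cutting: 6 + 3 → €13 + €5 = €18.

18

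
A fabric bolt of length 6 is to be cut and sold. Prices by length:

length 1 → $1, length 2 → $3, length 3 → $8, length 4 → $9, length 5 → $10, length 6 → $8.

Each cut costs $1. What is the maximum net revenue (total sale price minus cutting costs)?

Consider every possible first cut. v[k] is the best of p[i]+v[k−i] over all sellable i≤k, charging 1 whenever i<k.
v[1] = 1
v[2] = max(1+1-1, 3+0) = 3
v[3] = max(1+3-1, 3+1-1, 8+0) = 8
v[4] = max(1+8-1, 3+3-1, 8+1-1, 9+0) = 9
v[5] = max(1+9-1, 3+8-1, 8+3-1, 9+1-1, 10+0) = 10
v[6] = max(1+10-1, 3+9-1, 8+8-1, 9+3-1, 10+1-1, 8+0) = 15
One optimal plan: pieces 3 + 3 (1 cut) → $16 − $1 = $15.

15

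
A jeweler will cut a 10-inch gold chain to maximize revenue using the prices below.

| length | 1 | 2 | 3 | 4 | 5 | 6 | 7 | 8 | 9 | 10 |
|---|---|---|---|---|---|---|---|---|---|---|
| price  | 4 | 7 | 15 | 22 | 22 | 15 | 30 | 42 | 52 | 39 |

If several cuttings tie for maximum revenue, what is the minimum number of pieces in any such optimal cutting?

Consider every possible first cut. r[k] is the best of p[i]+r[k−i] over all sellable i≤k.
r[1] = 4
r[2] = 8  (first piece 1, then r[1]=4)
r[3] = 15
r[4] = 22
r[5] = 26  (first piece 1, then r[4]=22)
r[6] = 30  (first piece 1, then r[5]=26)
r[7] = 37  (first piece 3, then r[4]=22)
r[8] = 44  (first piece 4, then r[4]=22)
r[9] = 52
r[10] = 56  (first piece 1, then r[9]=52)
Maximum revenue is $56.
Now minimize piece count subject to staying optimal: for each k, pieces[k] = 1 + min over i with p[i]+r[k−i]=r[k] of pieces[k−i].
pieces[7] = 2
pieces[8] = 2
pieces[9] = 1
pieces[10] = 2

2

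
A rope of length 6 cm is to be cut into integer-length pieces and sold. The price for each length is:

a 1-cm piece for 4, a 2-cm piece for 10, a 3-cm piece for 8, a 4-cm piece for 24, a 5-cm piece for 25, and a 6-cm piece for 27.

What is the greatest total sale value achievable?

34

Consider every possible first cut. R[k] is the best of p[i]+R[k−i] over all sellable i≤k.
R[1] = 4
R[2] = 10
R[3] = 14  (first piece 1, then R[2]=10)
R[4] = 24
R[5] = 28  (first piece 1, then R[4]=24)
R[6] = 34  (first piece 2, then R[4]=24)
One optimal cutting: 4 + 2 → 24 + 10 = 34.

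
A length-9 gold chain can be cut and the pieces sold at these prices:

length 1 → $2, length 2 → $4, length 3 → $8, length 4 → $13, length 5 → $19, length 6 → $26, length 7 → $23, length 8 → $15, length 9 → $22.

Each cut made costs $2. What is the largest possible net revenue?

32

Build net[k] bottom-up: net[k] = max over allowed piece i of (p[i] + net[k−i]) − 2 per cut.
net[1] = 2
net[2] = 4
net[3] = 8
net[4] = 13
net[5] = 19
net[6] = 26
net[7] = 26  (first piece 1, then net[6]=26)
net[8] = 28  (first piece 2, then net[6]=26)
net[9] = 32  (first piece 3, then net[6]=26)
One optimal plan: pieces 6 + 3 (1 cut) → $34 − $2 = $32.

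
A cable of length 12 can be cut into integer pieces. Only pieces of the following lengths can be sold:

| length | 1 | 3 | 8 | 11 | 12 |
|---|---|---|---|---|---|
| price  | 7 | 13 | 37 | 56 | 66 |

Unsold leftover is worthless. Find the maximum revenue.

Let f[k] be the best obtainable value from length k. For each k, try every first piece i and keep the best of price[i] + f[k−i].
f[1] = 7
f[2] = 14  (first piece 1, then f[1]=7)
f[3] = 21  (first piece 1, then f[2]=14)
f[4] = 28  (first piece 1, then f[3]=21)
f[5] = 35  (first piece 1, then f[4]=28)
f[6] = 42  (first piece 1, then f[5]=35)
f[7] = 49  (first piece 1, then f[6]=42)
f[8] = 56  (first piece 1, then f[7]=49)
f[9] = 63  (first piece 1, then f[8]=56)
f[10] = 70  (first piece 1, then f[9]=63)
f[11] = 77  (first piece 1, then f[10]=70)
f[12] = 84  (first piece 1, then f[11]=77)
One optimal cutting: 1 + 1 + 1 + 1 + 1 + 1 + 1 + 1 + 1 + 1 + 1 + 1 → 84.

84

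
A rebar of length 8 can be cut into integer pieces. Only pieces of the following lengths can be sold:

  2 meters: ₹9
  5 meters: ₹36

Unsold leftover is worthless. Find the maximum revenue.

Consider every possible first cut. best[k] is the best of p[i]+best[k−i] over all sellable i≤k.
best[1] = 0
best[2] = 9
best[3] = 9
best[4] = 18  (first piece 2, then best[2]=9)
best[5] = max(9+9, 36+0) = 36
best[6] = max(9+18, 36+0) = 36
best[7] = max(9+36, 36+9) = 45
best[8] = max(9+36, 36+9) = 45
One optimal cutting: pieces 5 + 2 with 1 meter of scrap → ₹45.

45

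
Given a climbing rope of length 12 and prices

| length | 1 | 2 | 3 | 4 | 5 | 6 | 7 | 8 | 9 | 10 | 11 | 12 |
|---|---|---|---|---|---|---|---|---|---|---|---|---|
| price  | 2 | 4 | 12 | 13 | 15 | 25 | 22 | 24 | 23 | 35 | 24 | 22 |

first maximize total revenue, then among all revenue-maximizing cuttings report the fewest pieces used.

2

Build r[k] bottom-up: r[k] = max over allowed piece i of (p[i] + r[k−i]).
r[1] = 2
r[2] = max(2+2, 4+0) = 4
r[3] = max(2+4, 4+2, 12+0) = 12
r[4] = max(2+12, 4+4, 12+2, 13+0) = 14
r[5] = max(2+14, 4+12, 12+4, 13+2, 15+0) = 16
r[6] = max(2+16, 4+14, 12+12, 13+4, 15+2, 25+0) = 25
r[7] = max(2+25, 4+16, 12+14, …, 25+2, 22+0) = 27
r[8] = max(2+27, 4+25, 12+16, …, 22+2, 24+0) = 29
r[9] = max(2+29, 4+27, 12+25, …, 24+2, 23+0) = 37
r[10] = max(2+37, 4+29, 12+27, …, 23+2, 35+0) = 39
r[11] = max(2+39, 4+37, 12+29, …, 35+2, 24+0) = 41
r[12] = max(2+41, 4+39, 12+37, …, 24+2, 22+0) = 50
Maximum revenue is €50.
Now minimize piece count subject to staying optimal: for each k, pieces[k] = 1 + min over i with p[i]+r[k−i]=r[k] of pieces[k−i].
pieces[9] = 2
pieces[10] = 3
pieces[11] = 3
pieces[12] = 2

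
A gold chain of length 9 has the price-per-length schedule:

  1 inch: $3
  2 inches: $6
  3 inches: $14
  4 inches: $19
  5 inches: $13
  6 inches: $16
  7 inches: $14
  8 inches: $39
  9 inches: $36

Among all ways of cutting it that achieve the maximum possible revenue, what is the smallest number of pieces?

2

Build r[k] bottom-up: r[k] = max over allowed piece i of (p[i] + r[k−i]).
r[1] = 3
r[2] = max(3+3, 6+0) = 6
r[3] = max(3+6, 6+3, 14+0) = 14
r[4] = max(3+14, 6+6, 14+3, 19+0) = 19
r[5] = max(3+19, 6+14, 14+6, 19+3, 13+0) = 22
r[6] = max(3+22, 6+19, 14+14, 19+6, 13+3, 16+0) = 28
r[7] = max(3+28, 6+22, 14+19, …, 16+3, 14+0) = 33
r[8] = max(3+33, 6+28, 14+22, …, 14+3, 39+0) = 39
r[9] = max(3+39, 6+33, 14+28, …, 39+3, 36+0) = 42
Maximum revenue is $42.
Now minimize piece count subject to staying optimal: for each k, pieces[k] = 1 + min over i with p[i]+r[k−i]=r[k] of pieces[k−i].
pieces[6] = 2
pieces[7] = 2
pieces[8] = 1
pieces[9] = 2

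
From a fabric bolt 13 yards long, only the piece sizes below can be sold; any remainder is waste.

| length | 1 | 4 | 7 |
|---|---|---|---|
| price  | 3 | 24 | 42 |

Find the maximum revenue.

Build r[k] bottom-up: r[k] = max over allowed piece i of (p[i] + r[k−i]).
r[1] = 3
r[2] = 6  (first piece 1, then r[1]=3)
r[3] = 9  (first piece 1, then r[2]=6)
r[4] = max(3+9, 24+0) = 24
r[5] = max(3+24, 24+3) = 27
r[6] = max(3+27, 24+6) = 30
r[7] = max(3+30, 24+9, 42+0) = 42
r[8] = max(3+42, 24+24, 42+3) = 48
r[9] = max(3+48, 24+27, 42+6) = 51
r[10] = max(3+51, 24+30, 42+9) = 54
r[11] = max(3+54, 24+42, 42+24) = 66
r[12] = max(3+66, 24+48, 42+27) = 72
r[13] = max(3+72, 24+51, 42+30) = 75
One optimal cutting: 4 + 4 + 4 + 1 → $75.

75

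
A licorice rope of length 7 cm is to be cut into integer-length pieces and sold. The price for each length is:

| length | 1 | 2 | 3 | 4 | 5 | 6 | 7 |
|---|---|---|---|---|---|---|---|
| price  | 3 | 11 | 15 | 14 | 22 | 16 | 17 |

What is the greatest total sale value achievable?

37

Consider every possible first cut. r[k] is the best of p[i]+r[k−i] over all sellable i≤k.
r[1] = 3
r[2] = max(3+3, 11+0) = 11
r[3] = max(3+11, 11+3, 15+0) = 15
r[4] = max(3+15, 11+11, 15+3, 14+0) = 22
r[5] = max(3+22, 11+15, 15+11, 14+3, 22+0) = 26
r[6] = max(3+26, 11+22, 15+15, 14+11, 22+3, 16+0) = 33
r[7] = max(3+33, 11+26, 15+22, …, 16+3, 17+0) = 37
One optimal cutting: 3 + 2 + 2 → ¢15 + ¢11 + ¢11 = ¢37.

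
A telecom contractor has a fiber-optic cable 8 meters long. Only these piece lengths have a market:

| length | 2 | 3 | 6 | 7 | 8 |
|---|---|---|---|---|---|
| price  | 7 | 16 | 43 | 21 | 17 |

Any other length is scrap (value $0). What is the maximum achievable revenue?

50

Consider every possible first cut. r[k] is the best of p[i]+r[k−i] over all sellable i≤k.
r[1] = 0
r[2] = 7
r[3] = 16
r[4] = 16
r[5] = 23  (first piece 2, then r[3]=16)
r[6] = 43
r[7] = 43
r[8] = 50  (first piece 2, then r[6]=43)
One optimal cutting: 6 + 2 → $50.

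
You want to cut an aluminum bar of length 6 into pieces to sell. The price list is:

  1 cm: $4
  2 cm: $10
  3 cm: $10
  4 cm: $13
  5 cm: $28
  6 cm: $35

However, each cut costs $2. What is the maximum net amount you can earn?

Let v[k] be the best obtainable value from length k. For each k, try every first piece i and keep the best of price[i] + v[k−i] minus the 2 cut fee when i<k.
v[1] = 4
v[2] = 10
v[3] = 12  (first piece 1, then v[2]=10)
v[4] = 18  (first piece 2, then v[2]=10)
v[5] = 28
v[6] = 35
Best is to make no cuts and sell whole for $35.

35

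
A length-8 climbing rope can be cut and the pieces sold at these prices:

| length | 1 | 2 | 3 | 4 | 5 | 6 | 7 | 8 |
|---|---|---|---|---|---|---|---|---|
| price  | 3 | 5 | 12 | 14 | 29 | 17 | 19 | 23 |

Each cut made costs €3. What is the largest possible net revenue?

38

Let net[k] be the best obtainable value from length k. For each k, try every first piece i and keep the best of price[i] + net[k−i] minus the 3 cut fee when i<k.
net[1] = 3
net[2] = max(3+3-3, 5+0) = 5
net[3] = max(3+5-3, 5+3-3, 12+0) = 12
net[4] = max(3+12-3, 5+5-3, 12+3-3, 14+0) = 14
net[5] = max(3+14-3, 5+12-3, 12+5-3, 14+3-3, 29+0) = 29
net[6] = max(3+29-3, 5+14-3, 12+12-3, 14+5-3, 29+3-3, 17+0) = 29
net[7] = max(3+29-3, 5+29-3, 12+14-3, …, 17+3-3, 19+0) = 31
net[8] = max(3+31-3, 5+29-3, 12+29-3, …, 19+3-3, 23+0) = 38
One optimal plan: pieces 5 + 3 (1 cut) → €41 − €3 = €38.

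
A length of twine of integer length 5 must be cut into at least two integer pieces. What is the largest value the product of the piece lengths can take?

6

Let f[k] be the best product for length k (with at least one cut). For each first piece i, the rest contributes max(k−i, f[k−i]).
f[2] = 1×max(1,0) = 1×1 = 1
f[3] = 1×max(2,1) = 1×2 = 2
f[4] = 2×max(2,1) = 2×2 = 4
f[5] = 2×max(3,2) = 2×3 = 6
One optimal split: 3 + 2; product 3×2 = 6.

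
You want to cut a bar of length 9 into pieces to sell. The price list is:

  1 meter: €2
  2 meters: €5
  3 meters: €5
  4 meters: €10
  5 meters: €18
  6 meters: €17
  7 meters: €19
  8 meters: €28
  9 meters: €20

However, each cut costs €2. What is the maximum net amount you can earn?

28

Let v[k] be the best obtainable value from length k. For each k, try every first piece i and keep the best of price[i] + v[k−i] minus the 2 cut fee when i<k.
v[1] = 2
v[2] = 5
v[3] = 5  (first piece 1, then v[2]=5)
v[4] = 10
v[5] = 18
v[6] = 18  (first piece 1, then v[5]=18)
v[7] = 21  (first piece 2, then v[5]=18)
v[8] = 28
v[9] = 28  (first piece 1, then v[8]=28)
One optimal plan: pieces 8 + 1 (1 cut) → €30 − €2 = €28.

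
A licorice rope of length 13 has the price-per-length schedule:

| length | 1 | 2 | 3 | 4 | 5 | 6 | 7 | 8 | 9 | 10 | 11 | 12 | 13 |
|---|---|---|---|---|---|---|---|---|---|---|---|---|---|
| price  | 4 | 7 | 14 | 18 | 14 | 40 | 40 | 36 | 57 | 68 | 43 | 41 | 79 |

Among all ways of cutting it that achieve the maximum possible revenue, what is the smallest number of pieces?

Build r[k] bottom-up: r[k] = max over allowed piece i of (p[i] + r[k−i]).
r[1] = 4
r[2] = 8  (first piece 1, then r[1]=4)
r[3] = 14
r[4] = 18  (first piece 1, then r[3]=14)
r[5] = 22  (first piece 1, then r[4]=18)
r[6] = 40
r[7] = 44  (first piece 1, then r[6]=40)
r[8] = 48  (first piece 1, then r[7]=44)
r[9] = 57
r[10] = 68
r[11] = 72  (first piece 1, then r[10]=68)
r[12] = 80  (first piece 6, then r[6]=40)
r[13] = 84  (first piece 1, then r[12]=80)
Maximum revenue is ¢84.
Now minimize piece count subject to staying optimal: for each k, pieces[k] = 1 + min over i with p[i]+r[k−i]=r[k] of pieces[k−i].
pieces[10] = 1
pieces[11] = 2
pieces[12] = 2
pieces[13] = 3

3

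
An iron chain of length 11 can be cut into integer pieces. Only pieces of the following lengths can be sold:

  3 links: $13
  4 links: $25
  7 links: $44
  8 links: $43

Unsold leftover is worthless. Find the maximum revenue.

69

Let r[k] be the best obtainable value from length k. For each k, try every first piece i and keep the best of price[i] + r[k−i].
r[1] = 0
r[2] = 0
r[3] = 13
r[4] = max(13+0, 25+0) = 25
r[5] = max(13+0, 25+0) = 25
r[6] = max(13+13, 25+0) = 26
r[7] = max(13+25, 25+13, 44+0) = 44
r[8] = max(13+25, 25+25, 44+0, 43+0) = 50
r[9] = max(13+26, 25+25, 44+0, 43+0) = 50
r[10] = max(13+44, 25+26, 44+13, 43+0) = 57
r[11] = max(13+50, 25+44, 44+25, 43+13) = 69
One optimal cutting: 7 + 4 → $69.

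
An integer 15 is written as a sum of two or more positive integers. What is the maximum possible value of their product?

243

Let f[k] be the best product for length k (with at least one cut). For each first piece i, the rest contributes max(k−i, f[k−i]).
f[2] = 1×max(1,0) = 1×1 = 1
f[3] = max(1×2, 2×1) = 2
f[4] = max(1×3, 2×2, 3×1) = 4
f[5] = max(1×4, 2×3, 3×2, 4×1) = 6
f[6] = max(1×6, 2×4, 3×3, 4×2, 5×1) = 9
f[7] = max(1×9, 2×6, 3×4, 4×3, 5×2, 6×1) = 12
f[8] = max(1×12, 2×9, 3×6, …, 6×2, 7×1) = 18
f[9] = max(1×18, 2×12, 3×9, …, 7×2, 8×1) = 27
f[10] = max(1×27, 2×18, 3×12, …, 8×2, 9×1) = 36
f[11] = max(1×36, 2×27, 3×18, …, 9×2, 10×1) = 54
f[12] = max(1×54, 2×36, 3×27, …, 10×2, 11×1) = 81
f[13] = max(1×81, 2×54, 3×36, …, 11×2, 12×1) = 108
f[14] = max(1×108, 2×81, 3×54, …, 12×2, 13×1) = 162
f[15] = max(1×162, 2×108, 3×81, …, 13×2, 14×1) = 243
One optimal split: 3 + 3 + 3 + 3 + 3; product 3×3×3×3×3 = 243.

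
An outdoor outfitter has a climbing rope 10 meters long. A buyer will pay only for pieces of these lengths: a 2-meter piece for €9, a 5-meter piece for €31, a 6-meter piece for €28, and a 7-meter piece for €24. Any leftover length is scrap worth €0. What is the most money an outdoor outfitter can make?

62

Build f[k] bottom-up: f[k] = max over allowed piece i of (p[i] + f[k−i]).
f[1] = 0
f[2] = 9
f[3] = 9
f[4] = 18  (first piece 2, then f[2]=9)
f[5] = 31
f[6] = 31
f[7] = 40  (first piece 2, then f[5]=31)
f[8] = 40
f[9] = 49  (first piece 2, then f[7]=40)
f[10] = 62  (first piece 5, then f[5]=31)
One optimal cutting: 5 + 5 → €62.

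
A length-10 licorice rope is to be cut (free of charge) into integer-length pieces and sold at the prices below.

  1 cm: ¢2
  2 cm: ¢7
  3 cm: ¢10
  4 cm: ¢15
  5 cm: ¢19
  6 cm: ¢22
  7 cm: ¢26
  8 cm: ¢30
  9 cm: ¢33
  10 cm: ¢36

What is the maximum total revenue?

38

Consider every possible first cut. R[k] is the best of p[i]+R[k−i] over all sellable i≤k.
R[1] = 2
R[2] = max(2+2, 7+0) = 7
R[3] = max(2+7, 7+2, 10+0) = 10
R[4] = max(2+10, 7+7, 10+2, 15+0) = 15
R[5] = max(2+15, 7+10, 10+7, 15+2, 19+0) = 19
R[6] = max(2+19, 7+15, 10+10, 15+7, 19+2, 22+0) = 22
R[7] = max(2+22, 7+19, 10+15, …, 22+2, 26+0) = 26
R[8] = max(2+26, 7+22, 10+19, …, 26+2, 30+0) = 30
R[9] = max(2+30, 7+26, 10+22, …, 30+2, 33+0) = 34
R[10] = max(2+34, 7+30, 10+26, …, 33+2, 36+0) = 38
One optimal cutting: 5 + 5 → ¢19 + ¢19 = ¢38.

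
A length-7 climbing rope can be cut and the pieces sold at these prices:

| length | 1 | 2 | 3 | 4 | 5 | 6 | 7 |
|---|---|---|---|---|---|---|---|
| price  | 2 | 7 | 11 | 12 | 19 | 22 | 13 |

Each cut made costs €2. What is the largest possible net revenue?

24

Build r[k] bottom-up: r[k] = max over allowed piece i of (p[i] + r[k−i]) − 2 per cut.
r[1] = 2
r[2] = 7
r[3] = 11
r[4] = 12  (first piece 2, then r[2]=7)
r[5] = 19
r[6] = 22
r[7] = 24  (first piece 2, then r[5]=19)
One optimal plan: pieces 5 + 2 (1 cut) → €26 − €2 = €24.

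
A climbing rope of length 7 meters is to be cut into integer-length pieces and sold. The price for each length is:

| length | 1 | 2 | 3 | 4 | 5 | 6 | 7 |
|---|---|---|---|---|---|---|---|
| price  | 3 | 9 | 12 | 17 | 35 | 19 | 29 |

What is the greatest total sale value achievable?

Let r[k] be the best obtainable value from length k. For each k, try every first piece i and keep the best of price[i] + r[k−i].
r[1] = 3
r[2] = max(3+3, 9+0) = 9
r[3] = max(3+9, 9+3, 12+0) = 12
r[4] = max(3+12, 9+9, 12+3, 17+0) = 18
r[5] = max(3+18, 9+12, 12+9, 17+3, 35+0) = 35
r[6] = max(3+35, 9+18, 12+12, 17+9, 35+3, 19+0) = 38
r[7] = max(3+38, 9+35, 12+18, …, 19+3, 29+0) = 44
One optimal cutting: 5 + 2 → €35 + €9 = €44.

44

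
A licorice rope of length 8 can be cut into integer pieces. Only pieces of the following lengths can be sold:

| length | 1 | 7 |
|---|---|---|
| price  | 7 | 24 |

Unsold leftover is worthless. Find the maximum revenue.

Let best[k] be the best obtainable value from length k. For each k, try every first piece i and keep the best of price[i] + best[k−i].
best[1] = 7
best[2] = 14  (first piece 1, then best[1]=7)
best[3] = 21  (first piece 1, then best[2]=14)
best[4] = 28  (first piece 1, then best[3]=21)
best[5] = 35  (first piece 1, then best[4]=28)
best[6] = 42  (first piece 1, then best[5]=35)
best[7] = 49  (first piece 1, then best[6]=42)
best[8] = 56  (first piece 1, then best[7]=49)
One optimal cutting: 1 + 1 + 1 + 1 + 1 + 1 + 1 + 1 → ¢56.

56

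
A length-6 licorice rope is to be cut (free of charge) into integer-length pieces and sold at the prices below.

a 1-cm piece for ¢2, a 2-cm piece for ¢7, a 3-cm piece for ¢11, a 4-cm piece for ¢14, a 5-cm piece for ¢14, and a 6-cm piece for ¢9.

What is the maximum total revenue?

22

Let R[k] be the best obtainable value from length k. For each k, try every first piece i and keep the best of price[i] + R[k−i].
R[1] = 2
R[2] = max(2+2, 7+0) = 7
R[3] = max(2+7, 7+2, 11+0) = 11
R[4] = max(2+11, 7+7, 11+2, 14+0) = 14
R[5] = max(2+14, 7+11, 11+7, 14+2, 14+0) = 18
R[6] = max(2+18, 7+14, 11+11, 14+7, 14+2, 9+0) = 22
One optimal cutting: 3 + 3 → ¢11 + ¢11 = ¢22.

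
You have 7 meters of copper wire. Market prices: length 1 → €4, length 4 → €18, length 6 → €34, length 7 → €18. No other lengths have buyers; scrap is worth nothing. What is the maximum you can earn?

38

Build f[k] bottom-up: f[k] = max over allowed piece i of (p[i] + f[k−i]).
f[1] = 4
f[2] = 8  (first piece 1, then f[1]=4)
f[3] = 12  (first piece 1, then f[2]=8)
f[4] = max(4+12, 18+0) = 18
f[5] = max(4+18, 18+4) = 22
f[6] = max(4+22, 18+8, 34+0) = 34
f[7] = max(4+34, 18+12, 34+4, 18+0) = 38
One optimal cutting: 6 + 1 → €38.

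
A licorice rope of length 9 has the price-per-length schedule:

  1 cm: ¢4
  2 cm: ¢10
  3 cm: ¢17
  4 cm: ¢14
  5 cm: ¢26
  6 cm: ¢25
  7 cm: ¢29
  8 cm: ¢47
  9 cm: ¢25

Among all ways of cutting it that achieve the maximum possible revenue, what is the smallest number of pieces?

Consider every possible first cut. r[k] is the best of p[i]+r[k−i] over all sellable i≤k.
r[1] = 4
r[2] = max(4+4, 10+0) = 10
r[3] = max(4+10, 10+4, 17+0) = 17
r[4] = max(4+17, 10+10, 17+4, 14+0) = 21
r[5] = max(4+21, 10+17, 17+10, 14+4, 26+0) = 27
r[6] = max(4+27, 10+21, 17+17, 14+10, 26+4, 25+0) = 34
r[7] = max(4+34, 10+27, 17+21, …, 25+4, 29+0) = 38
r[8] = max(4+38, 10+34, 17+27, …, 29+4, 47+0) = 47
r[9] = max(4+47, 10+38, 17+34, …, 47+4, 25+0) = 51
Maximum revenue is ¢51.
Now minimize piece count subject to staying optimal: for each k, pieces[k] = 1 + min over i with p[i]+r[k−i]=r[k] of pieces[k−i].
pieces[6] = 2
pieces[7] = 3
pieces[8] = 1
pieces[9] = 2

2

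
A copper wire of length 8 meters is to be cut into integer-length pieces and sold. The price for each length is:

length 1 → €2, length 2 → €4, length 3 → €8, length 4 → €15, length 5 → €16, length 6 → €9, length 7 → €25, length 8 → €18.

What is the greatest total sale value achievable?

30

Consider every possible first cut. best[k] is the best of p[i]+best[k−i] over all sellable i≤k.
best[1] = 2
best[2] = max(2+2, 4+0) = 4
best[3] = max(2+4, 4+2, 8+0) = 8
best[4] = max(2+8, 4+4, 8+2, 15+0) = 15
best[5] = max(2+15, 4+8, 8+4, 15+2, 16+0) = 17
best[6] = max(2+17, 4+15, 8+8, 15+4, 16+2, 9+0) = 19
best[7] = max(2+19, 4+17, 8+15, …, 9+2, 25+0) = 25
best[8] = max(2+25, 4+19, 8+17, …, 25+2, 18+0) = 30
One optimal cutting: 4 + 4 → €15 + €15 = €30.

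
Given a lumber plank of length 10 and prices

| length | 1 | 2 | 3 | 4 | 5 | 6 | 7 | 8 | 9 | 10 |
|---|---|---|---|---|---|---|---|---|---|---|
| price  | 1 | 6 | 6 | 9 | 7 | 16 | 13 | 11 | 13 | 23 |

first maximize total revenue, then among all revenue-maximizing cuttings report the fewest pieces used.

Let r[k] be the best obtainable value from length k. For each k, try every first piece i and keep the best of price[i] + r[k−i].
r[1] = 1
r[2] = max(1+1, 6+0) = 6
r[3] = max(1+6, 6+1, 6+0) = 7
r[4] = max(1+7, 6+6, 6+1, 9+0) = 12
r[5] = max(1+12, 6+7, 6+6, 9+1, 7+0) = 13
r[6] = max(1+13, 6+12, 6+7, 9+6, 7+1, 16+0) = 18
r[7] = max(1+18, 6+13, 6+12, …, 16+1, 13+0) = 19
r[8] = max(1+19, 6+18, 6+13, …, 13+1, 11+0) = 24
r[9] = max(1+24, 6+19, 6+18, …, 11+1, 13+0) = 25
r[10] = max(1+25, 6+24, 6+19, …, 13+1, 23+0) = 30
Maximum revenue is $30.
Now minimize piece count subject to staying optimal: for each k, pieces[k] = 1 + min over i with p[i]+r[k−i]=r[k] of pieces[k−i].
pieces[7] = 4
pieces[8] = 4
pieces[9] = 5
pieces[10] = 5

5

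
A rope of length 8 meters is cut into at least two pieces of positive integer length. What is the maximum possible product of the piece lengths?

Define m[k] = max over 1≤i<k of i · max(k−i, m[k−i]); the inner max lets the remainder stay uncut if that's better.
Small cases: m[2]=1, m[3]=2.
m[4] = max(1*3, 2*2, 3*1) = 4
m[5] = max(1*4, 2*3, 3*2, 4*1) = 6
m[6] = max(1*6, 2*4, 3*3, 4*2, 5*1) = 9
m[7] = max(1*9, 2*6, 3*4, 4*3, 5*2, 6*1) = 12
m[8] = max(1*12, 2*9, 3*6, …, 6*2, 7*1) = 18
One optimal split: 3 + 3 + 2; product 3*3*2 = 18.

18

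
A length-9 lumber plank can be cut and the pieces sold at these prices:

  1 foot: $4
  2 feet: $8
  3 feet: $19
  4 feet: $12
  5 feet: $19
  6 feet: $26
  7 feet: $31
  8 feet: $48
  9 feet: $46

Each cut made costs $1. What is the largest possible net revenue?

55

Let net[k] be the best obtainable value from length k. For each k, try every first piece i and keep the best of price[i] + net[k−i] minus the 1 cut fee when i<k.
net[1] = 4
net[2] = max(4+4-1, 8+0) = 8
net[3] = max(4+8-1, 8+4-1, 19+0) = 19
net[4] = max(4+19-1, 8+8-1, 19+4-1, 12+0) = 22
net[5] = max(4+22-1, 8+19-1, 19+8-1, 12+4-1, 19+0) = 26
net[6] = max(4+26-1, 8+22-1, 19+19-1, 12+8-1, 19+4-1, 26+0) = 37
net[7] = max(4+37-1, 8+26-1, 19+22-1, …, 26+4-1, 31+0) = 40
net[8] = max(4+40-1, 8+37-1, 19+26-1, …, 31+4-1, 48+0) = 48
net[9] = max(4+48-1, 8+40-1, 19+37-1, …, 48+4-1, 46+0) = 55
One optimal plan: pieces 3 + 3 + 3 (2 cuts) → $57 − $2 = $55.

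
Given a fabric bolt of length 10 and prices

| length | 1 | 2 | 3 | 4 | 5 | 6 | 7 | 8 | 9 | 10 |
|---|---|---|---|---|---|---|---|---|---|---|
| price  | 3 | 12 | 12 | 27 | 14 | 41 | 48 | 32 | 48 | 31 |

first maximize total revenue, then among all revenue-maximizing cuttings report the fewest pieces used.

2

Consider every possible first cut. r[k] is the best of p[i]+r[k−i] over all sellable i≤k.
r[1] = 3
r[2] = max(3+3, 12+0) = 12
r[3] = max(3+12, 12+3, 12+0) = 15
r[4] = max(3+15, 12+12, 12+3, 27+0) = 27
r[5] = max(3+27, 12+15, 12+12, 27+3, 14+0) = 30
r[6] = max(3+30, 12+27, 12+15, 27+12, 14+3, 41+0) = 41
r[7] = max(3+41, 12+30, 12+27, …, 41+3, 48+0) = 48
r[8] = max(3+48, 12+41, 12+30, …, 48+3, 32+0) = 54
r[9] = max(3+54, 12+48, 12+41, …, 32+3, 48+0) = 60
r[10] = max(3+60, 12+54, 12+48, …, 48+3, 31+0) = 68
Maximum revenue is $68.
Now minimize piece count subject to staying optimal: for each k, pieces[k] = 1 + min over i with p[i]+r[k−i]=r[k] of pieces[k−i].
pieces[7] = 1
pieces[8] = 2
pieces[9] = 2
pieces[10] = 2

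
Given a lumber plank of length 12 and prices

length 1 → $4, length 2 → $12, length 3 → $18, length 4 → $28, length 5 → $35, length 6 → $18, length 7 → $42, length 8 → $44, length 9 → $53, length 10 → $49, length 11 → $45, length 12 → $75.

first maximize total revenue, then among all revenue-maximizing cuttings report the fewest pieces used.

Build r[k] bottom-up: r[k] = max over allowed piece i of (p[i] + r[k−i]).
r[1] = 4
r[2] = 12
r[3] = 18
r[4] = 28
r[5] = 35
r[6] = 40  (first piece 2, then r[4]=28)
r[7] = 47  (first piece 2, then r[5]=35)
r[8] = 56  (first piece 4, then r[4]=28)
r[9] = 63  (first piece 4, then r[5]=35)
r[10] = 70  (first piece 5, then r[5]=35)
r[11] = 75  (first piece 2, then r[9]=63)
r[12] = 84  (first piece 4, then r[8]=56)
Maximum revenue is $84.
Now minimize piece count subject to staying optimal: for each k, pieces[k] = 1 + min over i with p[i]+r[k−i]=r[k] of pieces[k−i].
pieces[9] = 2
pieces[10] = 2
pieces[11] = 3
pieces[12] = 3

3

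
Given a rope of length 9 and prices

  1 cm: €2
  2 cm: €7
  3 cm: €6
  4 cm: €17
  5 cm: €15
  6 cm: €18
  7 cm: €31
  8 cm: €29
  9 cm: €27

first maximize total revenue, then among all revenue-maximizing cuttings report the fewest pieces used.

2

Build r[k] bottom-up: r[k] = max over allowed piece i of (p[i] + r[k−i]).
r[1] = 2
r[2] = max(2+2, 7+0) = 7
r[3] = max(2+7, 7+2, 6+0) = 9
r[4] = max(2+9, 7+7, 6+2, 17+0) = 17
r[5] = max(2+17, 7+9, 6+7, 17+2, 15+0) = 19
r[6] = max(2+19, 7+17, 6+9, 17+7, 15+2, 18+0) = 24
r[7] = max(2+24, 7+19, 6+17, …, 18+2, 31+0) = 31
r[8] = max(2+31, 7+24, 6+19, …, 31+2, 29+0) = 34
r[9] = max(2+34, 7+31, 6+24, …, 29+2, 27+0) = 38
Maximum revenue is €38.
Now minimize piece count subject to staying optimal: for each k, pieces[k] = 1 + min over i with p[i]+r[k−i]=r[k] of pieces[k−i].
pieces[6] = 2
pieces[7] = 1
pieces[8] = 2
pieces[9] = 2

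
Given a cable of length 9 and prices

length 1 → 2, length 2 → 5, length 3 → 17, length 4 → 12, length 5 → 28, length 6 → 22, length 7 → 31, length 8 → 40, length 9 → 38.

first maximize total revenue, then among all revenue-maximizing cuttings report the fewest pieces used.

3

Consider every possible first cut. r[k] is the best of p[i]+r[k−i] over all sellable i≤k.
r[1] = 2
r[2] = max(2+2, 5+0) = 5
r[3] = max(2+5, 5+2, 17+0) = 17
r[4] = max(2+17, 5+5, 17+2, 12+0) = 19
r[5] = max(2+19, 5+17, 17+5, 12+2, 28+0) = 28
r[6] = max(2+28, 5+19, 17+17, 12+5, 28+2, 22+0) = 34
r[7] = max(2+34, 5+28, 17+19, …, 22+2, 31+0) = 36
r[8] = max(2+36, 5+34, 17+28, …, 31+2, 40+0) = 45
r[9] = max(2+45, 5+36, 17+34, …, 40+2, 38+0) = 51
Maximum revenue is 51.
Now minimize piece count subject to staying optimal: for each k, pieces[k] = 1 + min over i with p[i]+r[k−i]=r[k] of pieces[k−i].
pieces[6] = 2
pieces[7] = 3
pieces[8] = 2
pieces[9] = 3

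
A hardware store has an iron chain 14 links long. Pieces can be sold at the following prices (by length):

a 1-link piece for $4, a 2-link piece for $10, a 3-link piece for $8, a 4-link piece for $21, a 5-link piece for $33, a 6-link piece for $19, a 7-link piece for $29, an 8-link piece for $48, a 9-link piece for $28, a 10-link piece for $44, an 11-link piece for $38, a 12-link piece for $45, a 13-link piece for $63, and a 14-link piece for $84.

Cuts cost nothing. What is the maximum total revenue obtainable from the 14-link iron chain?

87

Build best[k] bottom-up: best[k] = max over allowed piece i of (p[i] + best[k−i]).
best[1] = 4
best[2] = max(4+4, 10+0) = 10
best[3] = max(4+10, 10+4, 8+0) = 14
best[4] = max(4+14, 10+10, 8+4, 21+0) = 21
best[5] = max(4+21, 10+14, 8+10, 21+4, 33+0) = 33
best[6] = max(4+33, 10+21, 8+14, 21+10, 33+4, 19+0) = 37
best[7] = max(4+37, 10+33, 8+21, …, 19+4, 29+0) = 43
best[8] = max(4+43, 10+37, 8+33, …, 29+4, 48+0) = 48
best[9] = max(4+48, 10+43, 8+37, …, 48+4, 28+0) = 54
best[10] = max(4+54, 10+48, 8+43, …, 28+4, 44+0) = 66
best[11] = max(4+66, 10+54, 8+48, …, 44+4, 38+0) = 70
best[12] = max(4+70, 10+66, 8+54, …, 38+4, 45+0) = 76
best[13] = max(4+76, 10+70, 8+66, …, 45+4, 63+0) = 81
best[14] = max(4+81, 10+76, 8+70, …, 63+4, 84+0) = 87
One optimal cutting: 5 + 5 + 4 → $33 + $33 + $21 = $87.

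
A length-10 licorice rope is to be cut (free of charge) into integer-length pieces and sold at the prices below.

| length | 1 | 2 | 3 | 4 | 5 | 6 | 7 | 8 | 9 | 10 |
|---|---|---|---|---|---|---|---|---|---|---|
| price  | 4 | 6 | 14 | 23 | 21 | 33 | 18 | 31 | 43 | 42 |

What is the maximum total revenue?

56

Build r[k] bottom-up: r[k] = max over allowed piece i of (p[i] + r[k−i]).
r[1] = 4
r[2] = 8  (first piece 1, then r[1]=4)
r[3] = 14
r[4] = 23
r[5] = 27  (first piece 1, then r[4]=23)
r[6] = 33
r[7] = 37  (first piece 1, then r[6]=33)
r[8] = 46  (first piece 4, then r[4]=23)
r[9] = 50  (first piece 1, then r[8]=46)
r[10] = 56  (first piece 4, then r[6]=33)
One optimal cutting: 6 + 4 → ¢33 + ¢23 = ¢56.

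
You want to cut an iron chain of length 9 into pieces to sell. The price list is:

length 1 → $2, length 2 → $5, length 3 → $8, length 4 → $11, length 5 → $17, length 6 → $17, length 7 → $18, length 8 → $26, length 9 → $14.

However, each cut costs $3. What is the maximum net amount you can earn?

Consider every possible first cut. net[k] is the best of p[i]+net[k−i] over all sellable i≤k, charging 3 whenever i<k.
net[1] = 2
net[2] = max(2+2-3, 5+0) = 5
net[3] = max(2+5-3, 5+2-3, 8+0) = 8
net[4] = max(2+8-3, 5+5-3, 8+2-3, 11+0) = 11
net[5] = max(2+11-3, 5+8-3, 8+5-3, 11+2-3, 17+0) = 17
net[6] = max(2+17-3, 5+11-3, 8+8-3, 11+5-3, 17+2-3, 17+0) = 17
net[7] = max(2+17-3, 5+17-3, 8+11-3, …, 17+2-3, 18+0) = 19
net[8] = max(2+19-3, 5+17-3, 8+17-3, …, 18+2-3, 26+0) = 26
net[9] = max(2+26-3, 5+19-3, 8+17-3, …, 26+2-3, 14+0) = 25
One optimal plan: pieces 8 + 1 (1 cut) → $28 − $3 = $25.

25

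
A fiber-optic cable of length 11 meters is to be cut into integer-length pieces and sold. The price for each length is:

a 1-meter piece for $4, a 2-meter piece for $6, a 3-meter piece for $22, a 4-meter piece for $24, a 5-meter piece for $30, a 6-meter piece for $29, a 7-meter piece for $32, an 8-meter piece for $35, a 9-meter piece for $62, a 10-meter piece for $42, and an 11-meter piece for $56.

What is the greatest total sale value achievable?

Let r[k] be the best obtainable value from length k. For each k, try every first piece i and keep the best of price[i] + r[k−i].
r[1] = 4
r[2] = max(4+4, 6+0) = 8
r[3] = max(4+8, 6+4, 22+0) = 22
r[4] = max(4+22, 6+8, 22+4, 24+0) = 26
r[5] = max(4+26, 6+22, 22+8, 24+4, 30+0) = 30
r[6] = max(4+30, 6+26, 22+22, 24+8, 30+4, 29+0) = 44
r[7] = max(4+44, 6+30, 22+26, …, 29+4, 32+0) = 48
r[8] = max(4+48, 6+44, 22+30, …, 32+4, 35+0) = 52
r[9] = max(4+52, 6+48, 22+44, …, 35+4, 62+0) = 66
r[10] = max(4+66, 6+52, 22+48, …, 62+4, 42+0) = 70
r[11] = max(4+70, 6+66, 22+52, …, 42+4, 56+0) = 74
One optimal cutting: 3 + 3 + 3 + 1 + 1 → $22 + $22 + $22 + $4 + $4 = $74.

74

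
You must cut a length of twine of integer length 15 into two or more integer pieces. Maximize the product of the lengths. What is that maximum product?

Let g[k] be the best product for length k (with at least one cut). For each first piece i, the rest contributes max(k−i, g[k−i]).
g[2] = 1×max(1,0) = 1×1 = 1
g[3] = max(1×2, 2×1) = 2
g[4] = max(1×3, 2×2, 3×1) = 4
g[5] = max(1×4, 2×3, 3×2, 4×1) = 6
g[6] = max(1×6, 2×4, 3×3, 4×2, 5×1) = 9
g[7] = max(1×9, 2×6, 3×4, 4×3, 5×2, 6×1) = 12
g[8] = max(1×12, 2×9, 3×6, …, 6×2, 7×1) = 18
g[9] = max(1×18, 2×12, 3×9, …, 7×2, 8×1) = 27
g[10] = max(1×27, 2×18, 3×12, …, 8×2, 9×1) = 36
g[11] = max(1×36, 2×27, 3×18, …, 9×2, 10×1) = 54
g[12] = max(1×54, 2×36, 3×27, …, 10×2, 11×1) = 81
g[13] = max(1×81, 2×54, 3×36, …, 11×2, 12×1) = 108
g[14] = max(1×108, 2×81, 3×54, …, 12×2, 13×1) = 162
g[15] = max(1×162, 2×108, 3×81, …, 13×2, 14×1) = 243
One optimal split: 3 + 3 + 3 + 3 + 3; product 3×3×3×3×3 = 243.

243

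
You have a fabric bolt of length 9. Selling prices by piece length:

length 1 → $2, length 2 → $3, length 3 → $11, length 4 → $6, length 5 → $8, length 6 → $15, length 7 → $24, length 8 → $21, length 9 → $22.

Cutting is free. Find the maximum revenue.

33

Let best[k] be the best obtainable value from length k. For each k, try every first piece i and keep the best of price[i] + best[k−i].
best[1] = 2
best[2] = 4  (first piece 1, then best[1]=2)
best[3] = 11
best[4] = 13  (first piece 1, then best[3]=11)
best[5] = 15  (first piece 1, then best[4]=13)
best[6] = 22  (first piece 3, then best[3]=11)
best[7] = 24  (first piece 1, then best[6]=22)
best[8] = 26  (first piece 1, then best[7]=24)
best[9] = 33  (first piece 3, then best[6]=22)
One optimal cutting: 3 + 3 + 3 → $11 + $11 + $11 = $33.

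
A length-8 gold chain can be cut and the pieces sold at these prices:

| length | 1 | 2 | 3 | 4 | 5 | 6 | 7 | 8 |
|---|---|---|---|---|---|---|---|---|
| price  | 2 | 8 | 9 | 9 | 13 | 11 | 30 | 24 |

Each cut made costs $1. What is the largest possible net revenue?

Build net[k] bottom-up: net[k] = max over allowed piece i of (p[i] + net[k−i]) − 1 per cut.
net[1] = 2
net[2] = max(2+2-1, 8+0) = 8
net[3] = max(2+8-1, 8+2-1, 9+0) = 9
net[4] = max(2+9-1, 8+8-1, 9+2-1, 9+0) = 15
net[5] = max(2+15-1, 8+9-1, 9+8-1, 9+2-1, 13+0) = 16
net[6] = max(2+16-1, 8+15-1, 9+9-1, 9+8-1, 13+2-1, 11+0) = 22
net[7] = max(2+22-1, 8+16-1, 9+15-1, …, 11+2-1, 30+0) = 30
net[8] = max(2+30-1, 8+22-1, 9+16-1, …, 30+2-1, 24+0) = 31
One optimal plan: pieces 7 + 1 (1 cut) → $32 − $1 = $31.

31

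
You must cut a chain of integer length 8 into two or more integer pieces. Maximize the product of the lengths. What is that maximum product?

18

Define P[k] = max over 1≤i<k of i · max(k−i, P[k−i]); the inner max lets the remainder stay uncut if that's better.
P[2] = 1×max(1,0) = 1×1 = 1
P[3] = 1×max(2,1) = 1×2 = 2
P[4] = 2×max(2,1) = 2×2 = 4
P[5] = 2×max(3,2) = 2×3 = 6
P[6] = 3×max(3,2) = 3×3 = 9
P[7] = 2×max(5,6) = 2×6 = 12
P[8] = 2×max(6,9) = 2×9 = 18
One optimal split: 3 + 3 + 2; product 3×3×2 = 18.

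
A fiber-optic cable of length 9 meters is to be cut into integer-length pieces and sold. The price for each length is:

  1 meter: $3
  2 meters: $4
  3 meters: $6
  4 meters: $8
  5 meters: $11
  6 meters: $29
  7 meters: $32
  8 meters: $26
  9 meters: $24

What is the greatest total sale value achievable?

38

Let R[k] be the best obtainable value from length k. For each k, try every first piece i and keep the best of price[i] + R[k−i].
R[1] = 3
R[2] = 6  (first piece 1, then R[1]=3)
R[3] = 9  (first piece 1, then R[2]=6)
R[4] = 12  (first piece 1, then R[3]=9)
R[5] = 15  (first piece 1, then R[4]=12)
R[6] = 29
R[7] = 32  (first piece 1, then R[6]=29)
R[8] = 35  (first piece 1, then R[7]=32)
R[9] = 38  (first piece 1, then R[8]=35)
One optimal cutting: 6 + 1 + 1 + 1 → $29 + $3 + $3 + $3 = $38.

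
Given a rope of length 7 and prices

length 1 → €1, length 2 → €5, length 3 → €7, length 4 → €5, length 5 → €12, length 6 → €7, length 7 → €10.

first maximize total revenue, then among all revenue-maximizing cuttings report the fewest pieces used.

Let r[k] be the best obtainable value from length k. For each k, try every first piece i and keep the best of price[i] + r[k−i].
r[1] = 1
r[2] = max(1+1, 5+0) = 5
r[3] = max(1+5, 5+1, 7+0) = 7
r[4] = max(1+7, 5+5, 7+1, 5+0) = 10
r[5] = max(1+10, 5+7, 7+5, 5+1, 12+0) = 12
r[6] = max(1+12, 5+10, 7+7, 5+5, 12+1, 7+0) = 15
r[7] = max(1+15, 5+12, 7+10, …, 7+1, 10+0) = 17
Maximum revenue is €17.
Now minimize piece count subject to staying optimal: for each k, pieces[k] = 1 + min over i with p[i]+r[k−i]=r[k] of pieces[k−i].
pieces[4] = 2
pieces[5] = 1
pieces[6] = 3
pieces[7] = 2

2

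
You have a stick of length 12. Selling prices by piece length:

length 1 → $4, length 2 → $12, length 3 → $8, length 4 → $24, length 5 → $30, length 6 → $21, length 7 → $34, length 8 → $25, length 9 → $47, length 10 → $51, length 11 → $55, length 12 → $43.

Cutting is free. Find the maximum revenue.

72

Build v[k] bottom-up: v[k] = max over allowed piece i of (p[i] + v[k−i]).
v[1] = 4
v[2] = 12
v[3] = 16  (first piece 1, then v[2]=12)
v[4] = 24  (first piece 2, then v[2]=12)
v[5] = 30
v[6] = 36  (first piece 2, then v[4]=24)
v[7] = 42  (first piece 2, then v[5]=30)
v[8] = 48  (first piece 2, then v[6]=36)
v[9] = 54  (first piece 2, then v[7]=42)
v[10] = 60  (first piece 2, then v[8]=48)
v[11] = 66  (first piece 2, then v[9]=54)
v[12] = 72  (first piece 2, then v[10]=60)
One optimal cutting: 2 + 2 + 2 + 2 + 2 + 2 → $12 + $12 + $12 + $12 + $12 + $12 = $72.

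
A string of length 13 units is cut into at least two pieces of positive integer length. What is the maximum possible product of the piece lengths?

Fill f[k] for k=2..13: at each k try every first piece i and multiply by the better of (k−i) uncut or f[k−i].
f[2] = 1·max(1,0) = 1·1 = 1
f[3] = 1·max(2,1) = 1·2 = 2
f[4] = 2·max(2,1) = 2·2 = 4
f[5] = 2·max(3,2) = 2·3 = 6
f[6] = 3·max(3,2) = 3·3 = 9
f[7] = 2·max(5,6) = 2·6 = 12
f[8] = 2·max(6,9) = 2·9 = 18
f[9] = 3·max(6,9) = 3·9 = 27
f[10] = 2·max(8,18) = 2·18 = 36
f[11] = 2·max(9,27) = 2·27 = 54
f[12] = 3·max(9,27) = 3·27 = 81
f[13] = 2·max(11,54) = 2·54 = 108
One optimal split: 3 + 3 + 3 + 2 + 2; product 3·3·3·2·2 = 108.

108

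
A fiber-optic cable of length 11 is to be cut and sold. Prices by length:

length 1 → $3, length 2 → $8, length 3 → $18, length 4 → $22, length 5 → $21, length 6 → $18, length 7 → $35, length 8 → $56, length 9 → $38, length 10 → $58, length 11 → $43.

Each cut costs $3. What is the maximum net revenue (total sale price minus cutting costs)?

71

Build r[k] bottom-up: r[k] = max over allowed piece i of (p[i] + r[k−i]) − 3 per cut.
r[1] = 3
r[2] = max(3+3-3, 8+0) = 8
r[3] = max(3+8-3, 8+3-3, 18+0) = 18
r[4] = max(3+18-3, 8+8-3, 18+3-3, 22+0) = 22
r[5] = max(3+22-3, 8+18-3, 18+8-3, 22+3-3, 21+0) = 23
r[6] = max(3+23-3, 8+22-3, 18+18-3, 22+8-3, 21+3-3, 18+0) = 33
r[7] = max(3+33-3, 8+23-3, 18+22-3, …, 18+3-3, 35+0) = 37
r[8] = max(3+37-3, 8+33-3, 18+23-3, …, 35+3-3, 56+0) = 56
r[9] = max(3+56-3, 8+37-3, 18+33-3, …, 56+3-3, 38+0) = 56
r[10] = max(3+56-3, 8+56-3, 18+37-3, …, 38+3-3, 58+0) = 61
r[11] = max(3+61-3, 8+56-3, 18+56-3, …, 58+3-3, 43+0) = 71
One optimal plan: pieces 8 + 3 (1 cut) → $74 − $3 = $71.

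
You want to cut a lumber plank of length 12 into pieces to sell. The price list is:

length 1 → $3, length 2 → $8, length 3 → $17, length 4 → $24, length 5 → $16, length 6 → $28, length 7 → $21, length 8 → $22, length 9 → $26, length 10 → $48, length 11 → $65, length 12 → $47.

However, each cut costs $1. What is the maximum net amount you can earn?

70

Build r[k] bottom-up: r[k] = max over allowed piece i of (p[i] + r[k−i]) − 1 per cut.
r[1] = 3
r[2] = max(3+3-1, 8+0) = 8
r[3] = max(3+8-1, 8+3-1, 17+0) = 17
r[4] = max(3+17-1, 8+8-1, 17+3-1, 24+0) = 24
r[5] = max(3+24-1, 8+17-1, 17+8-1, 24+3-1, 16+0) = 26
r[6] = max(3+26-1, 8+24-1, 17+17-1, 24+8-1, 16+3-1, 28+0) = 33
r[7] = max(3+33-1, 8+26-1, 17+24-1, …, 28+3-1, 21+0) = 40
r[8] = max(3+40-1, 8+33-1, 17+26-1, …, 21+3-1, 22+0) = 47
r[9] = max(3+47-1, 8+40-1, 17+33-1, …, 22+3-1, 26+0) = 49
r[10] = max(3+49-1, 8+47-1, 17+40-1, …, 26+3-1, 48+0) = 56
r[11] = max(3+56-1, 8+49-1, 17+47-1, …, 48+3-1, 65+0) = 65
r[12] = max(3+65-1, 8+56-1, 17+49-1, …, 65+3-1, 47+0) = 70
One optimal plan: pieces 4 + 4 + 4 (2 cuts) → $72 − $2 = $70.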